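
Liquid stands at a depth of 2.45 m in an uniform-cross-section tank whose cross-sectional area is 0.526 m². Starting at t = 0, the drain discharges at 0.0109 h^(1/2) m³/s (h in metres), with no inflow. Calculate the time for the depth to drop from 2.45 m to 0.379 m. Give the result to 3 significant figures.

91.7 s

Accumulation of liquid (constant cross-section A): A dh/dt = −0.0109 √h.
Separate and integrate: 2(√h − √h₀) = −(0.0109/A) t.
t = 2A(√h₀ − √h)/0.0109 = 2·0.526·(√2.45 − √0.379)/0.0109
  = 1.0520 × (1.5652 − 0.61563) / 0.0109 = 91.651 s.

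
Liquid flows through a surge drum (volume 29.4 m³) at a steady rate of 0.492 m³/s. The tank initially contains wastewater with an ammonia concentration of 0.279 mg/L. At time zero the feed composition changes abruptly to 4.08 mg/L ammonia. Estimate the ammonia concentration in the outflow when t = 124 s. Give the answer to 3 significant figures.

3.60 mg/L

Mass balance on the solute (V constant): V dC/dt = Q(C_in − C).
Rewrite as dC/dt + C/τ = C_in/τ, τ = V/Q = 59.756 s.
Integrating: C(t) = C_in + (C₀ − C_in) e^(−t/τ).
C(124) = 4.08 + (0.279 − 4.08)·e^(−124/59.756) = 4.08 + (-3.8010)·0.12554 = 3.6028 mg/L.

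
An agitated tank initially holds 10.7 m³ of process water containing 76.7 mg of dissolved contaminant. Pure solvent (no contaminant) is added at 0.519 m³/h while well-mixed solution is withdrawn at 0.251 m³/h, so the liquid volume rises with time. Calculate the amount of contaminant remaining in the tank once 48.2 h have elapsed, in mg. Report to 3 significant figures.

36.5 mg

Let m(t) be the amount of contaminant. Volume: V(t) = V₀ + (Q_in − Q_out) t = 10.7 + 0.26800 t; V(48.2) = 23.618 m³.
No contaminant enters, so dm/dt = −Q_out · (m/V).
Separate: dm/m = −Q_out dt/V(t) ⇒ ln(m/m₀) = −(Q_out/(Q_in−Q_out)) ln(V/V₀).
m = m₀ (V₀/V)^(Q_out/(Q_in−Q_out)) = 76.7 × (10.7/23.618)^(0.93657) = 36.539 mg.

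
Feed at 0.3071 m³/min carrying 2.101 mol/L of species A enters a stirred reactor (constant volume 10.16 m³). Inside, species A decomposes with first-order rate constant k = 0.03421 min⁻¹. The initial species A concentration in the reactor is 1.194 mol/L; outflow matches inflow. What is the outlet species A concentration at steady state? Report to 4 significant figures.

0.9856 mol/L

V dC/dt = Q(C_in − C) − k V C.
At steady state: 0 = Q C_in − (Q + kV) C_ss, so C_ss = Q C_in/(Q + kV).
C_ss = 0.3071·2.101/(0.3071 + 0.03421·10.16) = 0.645217/0.654674 = 0.985555 mol/L.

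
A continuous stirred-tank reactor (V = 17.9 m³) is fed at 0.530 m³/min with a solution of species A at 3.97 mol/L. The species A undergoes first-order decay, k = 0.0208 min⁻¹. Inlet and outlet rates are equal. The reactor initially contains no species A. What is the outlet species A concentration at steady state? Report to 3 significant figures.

Accumulation = in − out − consumed: V dC/dt = Q C_in − Q C − k V C.
Steady state (dC/dt = 0): C_ss = Q C_in/(Q + kV) = C_in/(1 + kV/Q).
C_ss = 0.530·3.97/(0.530 + 0.0208·17.9) = 2.1041/0.90232 = 2.3319 mol/L.

2.33 mol/L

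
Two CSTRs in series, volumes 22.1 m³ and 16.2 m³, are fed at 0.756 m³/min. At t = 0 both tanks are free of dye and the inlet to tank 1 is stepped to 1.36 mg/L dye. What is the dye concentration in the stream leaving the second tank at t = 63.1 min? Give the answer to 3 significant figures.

Species balance on tank i: dCᵢ/dt = (Cᵢ₋₁ − Cᵢ)/τᵢ with τᵢ = Vᵢ/Q.
τ₁ = 22.1/0.756 = 29.233 min; τ₂ = 16.2/0.756 = 21.429 min.
Solving the cascade with C₁(0)=C₂(0)=0 gives C₂(t) = C_in[1 − (τ₁ e^(−t/τ₁) − τ₂ e^(−t/τ₂))/(τ₁ − τ₂)].
At t = 63.1: e^(−t/τ₁) = 0.11549, e^(−t/τ₂) = 0.052620.
C₂ = 1.36·[1 − (29.233·0.11549 − 21.429·0.052620)/(7.8042)] = 1.36·0.71187 = 0.96814 mg/L.

0.968 mg/L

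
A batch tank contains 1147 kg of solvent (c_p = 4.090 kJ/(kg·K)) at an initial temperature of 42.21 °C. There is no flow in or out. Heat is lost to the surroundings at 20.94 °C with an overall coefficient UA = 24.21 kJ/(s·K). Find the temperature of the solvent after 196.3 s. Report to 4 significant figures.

28.66 °C

Lumped-capacitance energy balance: M c_p dT/dt = UA(T_amb − T).
dT/dt = (T_ss − T)/τ with T_ss = T_amb = 20.9400 °C, τ = M c_p/UA = 1147·4.090/24.21 = 193.772 s.
Solution: T(t) = T_ss + (T₀ − T_ss) e^(−t/τ).
T(196.3) = 20.9400 + (21.2700)·0.363112 = 28.6634 °C.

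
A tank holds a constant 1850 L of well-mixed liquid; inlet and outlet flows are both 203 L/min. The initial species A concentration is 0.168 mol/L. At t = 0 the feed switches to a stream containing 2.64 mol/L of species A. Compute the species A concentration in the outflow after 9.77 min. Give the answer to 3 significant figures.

Species balance on the tank: V dC/dt = Q(C_in − C).
Time constant τ = V/Q = 1850/203 = 9.1133 min.
Solution: C(t) = C_in + (C₀ − C_in) e^(−t/τ).
C(9.77) = 2.64 + (0.168 − 2.64)·e^(−9.77/9.1133) = 2.64 + (-2.4720)·0.34230 = 1.7938 mol/L.

1.79 mol/L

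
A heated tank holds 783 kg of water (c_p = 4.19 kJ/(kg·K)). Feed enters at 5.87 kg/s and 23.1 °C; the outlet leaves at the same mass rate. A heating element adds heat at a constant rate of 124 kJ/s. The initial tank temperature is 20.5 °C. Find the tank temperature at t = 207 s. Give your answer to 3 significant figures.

M c_p dT/dt = ṁ c_p (T_in − T) + Q̇.
Rearrange: dT/dt = (T_ss − T)/τ with τ = M/ṁ = 133.39 s and T_ss = T_in + Q̇/(ṁ c_p) = 28.142 °C.
Integrating: T(t) = T_ss + (T₀ − T_ss) e^(−t/τ).
T(207) = 28.142 + (-7.6416)·e^(−207/133.39) = 28.142 + (-7.6416)·0.21186 = 26.523 °C.

26.5 °C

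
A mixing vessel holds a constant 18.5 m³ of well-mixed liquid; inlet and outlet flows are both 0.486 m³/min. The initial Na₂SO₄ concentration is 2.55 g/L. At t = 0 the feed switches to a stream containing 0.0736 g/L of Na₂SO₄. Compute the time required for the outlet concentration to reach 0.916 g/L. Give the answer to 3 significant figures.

41.0 min

Transient balance on the dissolved component: V dC/dt = Q(C_in − C), so τ = V/Q = 38.066 min.
C(t) = C_in + (C₀ − C_in) e^(−t/τ). Set C = 0.916 and solve for t:
e^(−t/τ) = (C − C_in)/(C₀ − C_in) = (0.916 − 0.0736)/(2.55 − 0.0736) = 0.34017
t = −τ ln(…) = 38.066 × 1.0783 = 41.047 min.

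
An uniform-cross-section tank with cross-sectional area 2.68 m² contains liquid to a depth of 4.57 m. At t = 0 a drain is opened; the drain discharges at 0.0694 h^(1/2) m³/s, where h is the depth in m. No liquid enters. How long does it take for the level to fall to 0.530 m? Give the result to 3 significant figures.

With no inflow, A dh/dt = −0.0694 √h.
∫ h^(−1/2) dh = −(0.0694/A) ∫ dt, giving 2√h = 2√h₀ − (0.0694/A) t.
t = 2A(√h₀ − √h)/0.0694 = 2·2.68·(√4.57 − √0.530)/0.0694
  = 5.3600 × (2.1378 − 0.72801) / 0.0694 = 108.88 s.

109 s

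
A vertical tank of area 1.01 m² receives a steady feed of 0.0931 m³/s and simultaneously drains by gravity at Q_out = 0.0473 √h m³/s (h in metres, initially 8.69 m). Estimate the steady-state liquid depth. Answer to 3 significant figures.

3.87 m

A dh/dt = Q_in − 0.0473 √h. Steady state requires inflow = outflow:
Q_in = 0.0473 √h_ss ⇒ √h_ss = 0.0931/0.0473 = 1.9683.
h_ss = 1.9683² = 3.8742 m. (Since h₀ = 8.69 m > h_ss, the level will fall toward this value.)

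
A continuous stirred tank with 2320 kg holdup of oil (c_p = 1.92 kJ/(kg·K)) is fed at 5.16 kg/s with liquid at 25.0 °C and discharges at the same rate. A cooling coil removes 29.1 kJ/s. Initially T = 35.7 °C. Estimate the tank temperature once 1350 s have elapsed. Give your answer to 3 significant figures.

Unsteady energy balance on the tank contents: M c_p dT/dt = ṁ c_p (T_in − T) − 29.1.
Rearrange: dT/dt = (T_ss − T)/τ with τ = M/ṁ = 449.61 s and T_ss = T_in − Q̇/(ṁ c_p) = 22.063 °C.
Integrating: T(t) = T_ss + (T₀ − T_ss) e^(−t/τ).
T(1350) = 22.063 + (13.637)·e^(−1350/449.61) = 22.063 + (13.637)·0.049658 = 22.740 °C.

22.7 °C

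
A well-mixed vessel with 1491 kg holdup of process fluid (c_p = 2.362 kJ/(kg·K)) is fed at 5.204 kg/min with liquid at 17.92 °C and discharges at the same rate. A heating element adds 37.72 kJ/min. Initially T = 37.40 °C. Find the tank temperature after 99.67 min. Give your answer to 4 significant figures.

32.58 °C

Heat balance on the well-mixed liquid: M c_p dT/dt = ṁ c_p (T_in − T) + 37.72.
τ = M/ṁ = 286.510 min; T_ss = T_in + Q̇/(ṁ c_p) = 17.92 + 37.72/(5.204·2.362) = 20.9887 °C.
Solution: T(t) = T_ss + (T₀ − T_ss) e^(−t/τ).
T(99.67) = 20.9887 + (16.4113)·e^(−99.67/286.510) = 20.9887 + (16.4113)·0.706187 = 32.5781 °C.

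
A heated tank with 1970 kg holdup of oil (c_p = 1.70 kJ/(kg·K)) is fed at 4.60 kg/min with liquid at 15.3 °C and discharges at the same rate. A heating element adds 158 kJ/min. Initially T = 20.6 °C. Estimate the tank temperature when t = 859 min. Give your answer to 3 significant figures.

33.5 °C

M c_p dT/dt = ṁ c_p (T_in − T) + Q̇.
Rearrange: dT/dt = (T_ss − T)/τ with τ = M/ṁ = 428.26 min and T_ss = T_in + Q̇/(ṁ c_p) = 35.505 °C.
This is linear first-order; T(t) = T_ss + (T₀ − T_ss) e^(−t/τ).
T(859) = 35.505 + (-14.905)·e^(−859/428.26) = 35.505 + (-14.905)·0.13455 = 33.499 °C.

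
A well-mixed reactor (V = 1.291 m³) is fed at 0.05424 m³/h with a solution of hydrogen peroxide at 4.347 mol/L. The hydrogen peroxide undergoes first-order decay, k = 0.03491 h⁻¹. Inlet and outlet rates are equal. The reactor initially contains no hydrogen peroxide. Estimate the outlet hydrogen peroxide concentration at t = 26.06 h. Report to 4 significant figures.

2.054 mol/L

V dC/dt = Q(C_in − C) − k V C.
dC/dt = (Q/V) C_in − (Q/V + k) C; effective rate a = Q/V + k = 0.0420139 + 0.03491 = 0.0769239 h⁻¹.
C_ss = Q C_in/(Q + kV) = 2.37422 mol/L; C(t) = C_ss + (C₀ − C_ss) e^(−a t).
C(26.06) = 2.37422 + (-2.37422)·e^(−0.0769239·26.06) = 2.37422 + (-2.37422)·0.134709 = 2.05439 mol/L.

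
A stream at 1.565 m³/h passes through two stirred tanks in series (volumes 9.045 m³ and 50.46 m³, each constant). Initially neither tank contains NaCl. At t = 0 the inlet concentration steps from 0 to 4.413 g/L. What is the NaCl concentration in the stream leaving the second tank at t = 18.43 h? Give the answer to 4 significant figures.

Each tank obeys Vᵢ dCᵢ/dt = Q(Cᵢ₋₁ − Cᵢ), so τᵢ = Vᵢ/Q.
τ₁ = 9.045/1.565 = 5.77955 h; τ₂ = 50.46/1.565 = 32.2428 h.
Tank 1: C₁ = C_in(1 − e^(−t/τ₁)). Tank 2 (τ₁ ≠ τ₂): C₂ = C_in[1 − (τ₁ e^(−t/τ₁) − τ₂ e^(−t/τ₂))/(τ₁ − τ₂)].
At t = 18.43: e^(−t/τ₁) = 0.0412201, e^(−t/τ₂) = 0.564621.
C₂ = 4.413·[1 − (5.77955·0.0412201 − 32.2428·0.564621)/(-26.4633)] = 4.413·0.321069 = 1.41688 g/L.

1.417 g/L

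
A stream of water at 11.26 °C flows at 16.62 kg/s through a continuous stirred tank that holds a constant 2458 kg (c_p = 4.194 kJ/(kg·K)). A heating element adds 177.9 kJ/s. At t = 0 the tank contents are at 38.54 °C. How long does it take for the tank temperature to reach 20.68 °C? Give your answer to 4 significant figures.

M c_p dT/dt = ṁ c_p (T_in − T) + Q̇.
τ = M/ṁ = 147.894 s; T_ss = T_in + Q̇/(ṁ c_p) = 13.8122 °C.
T(t) = T_ss + (T₀ − T_ss) e^(−t/τ). Set T = 20.68:
e^(−t/τ) = (20.68 − 13.8122)/(38.54 − 13.8122) = 0.277736
t = −147.894 · ln(0.277736) = 189.465 s.

189.5 s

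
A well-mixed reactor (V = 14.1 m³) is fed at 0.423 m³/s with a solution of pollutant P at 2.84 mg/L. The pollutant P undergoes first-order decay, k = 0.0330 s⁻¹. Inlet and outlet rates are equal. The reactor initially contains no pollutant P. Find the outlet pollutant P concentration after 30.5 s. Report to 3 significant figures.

1.15 mg/L

Accumulation = in − out − consumed: V dC/dt = Q C_in − Q C − k V C.
dC/dt = (Q/V) C_in − (Q/V + k) C; effective rate a = Q/V + k = 0.030000 + 0.0330 = 0.063000 s⁻¹.
C_ss = Q C_in/(Q + kV) = 1.3524 mg/L; C(t) = C_ss + (C₀ − C_ss) e^(−a t).
C(30.5) = 1.3524 + (-1.3524)·e^(−0.063000·30.5) = 1.3524 + (-1.3524)·0.14639 = 1.1544 mg/L.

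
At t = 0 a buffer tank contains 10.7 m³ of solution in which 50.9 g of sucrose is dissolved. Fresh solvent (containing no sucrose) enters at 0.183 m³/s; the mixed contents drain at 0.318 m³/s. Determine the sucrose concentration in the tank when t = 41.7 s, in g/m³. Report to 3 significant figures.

1.73 g/m³

Let m(t) be the amount of sucrose. Volume: V(t) = V₀ + (Q_in − Q_out) t = 10.7 − 0.13500 t; V(41.7) = 5.0705 m³.
Species balance (pure solvent in): dm/dt = −Q_out · m/V(t).
Separate: dm/m = −Q_out dt/V(t) ⇒ ln(m/m₀) = −(Q_out/(Q_in−Q_out)) ln(V/V₀).
m = m₀ (V₀/V)^(Q_out/(Q_in−Q_out)) = 50.9 × (10.7/5.0705)^(-2.3556) = 8.7646 g.
C = m/V = 8.7646/5.0705 = 1.7286 g/m³.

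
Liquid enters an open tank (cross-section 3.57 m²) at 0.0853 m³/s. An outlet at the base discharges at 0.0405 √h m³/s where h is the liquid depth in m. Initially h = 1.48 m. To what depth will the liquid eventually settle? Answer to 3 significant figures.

A dh/dt = Q_in − 0.0405 √h. Steady state requires inflow = outflow:
Q_in = 0.0405 √h_ss ⇒ √h_ss = 0.0853/0.0405 = 2.1062.
h_ss = 2.1062² = 4.4360 m. (Since h₀ = 1.48 m < h_ss, the level will rise toward this value.)

4.44 m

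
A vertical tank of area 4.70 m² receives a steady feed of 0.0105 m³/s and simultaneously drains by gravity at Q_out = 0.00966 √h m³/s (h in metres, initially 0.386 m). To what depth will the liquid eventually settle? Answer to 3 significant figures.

A dh/dt = Q_in − 0.00966 √h. Steady state requires inflow = outflow:
Q_in = 0.00966 √h_ss ⇒ √h_ss = 0.0105/0.00966 = 1.0870.
h_ss = 1.0870² = 1.1815 m. (Since h₀ = 0.386 m < h_ss, the level will rise toward this value.)

1.18 m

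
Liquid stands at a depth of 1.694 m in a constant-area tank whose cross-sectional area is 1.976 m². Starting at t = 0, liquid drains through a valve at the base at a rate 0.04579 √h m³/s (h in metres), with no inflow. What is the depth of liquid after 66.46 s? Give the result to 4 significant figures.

Volume balance on the tank: A dh/dt = −0.04579 √h.
∫ h^(−1/2) dh = −(0.04579/A) ∫ dt, giving 2√h = 2√h₀ − (0.04579/A) t.
√h = √1.694 − 0.04579·66.46/(2·1.976) = 1.30154 − 0.770041 = 0.531496.
h = 0.531496² = 0.282488 m.

0.2825 m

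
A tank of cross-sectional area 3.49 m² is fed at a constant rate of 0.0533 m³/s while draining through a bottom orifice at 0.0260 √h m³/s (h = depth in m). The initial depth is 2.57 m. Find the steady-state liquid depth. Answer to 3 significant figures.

A dh/dt = Q_in − 0.0260 √h. Steady state requires inflow = outflow:
Q_in = 0.0260 √h_ss ⇒ √h_ss = 0.0533/0.0260 = 2.0500.
h_ss = 2.0500² = 4.2025 m. (Since h₀ = 2.57 m < h_ss, the level will rise toward this value.)

4.20 m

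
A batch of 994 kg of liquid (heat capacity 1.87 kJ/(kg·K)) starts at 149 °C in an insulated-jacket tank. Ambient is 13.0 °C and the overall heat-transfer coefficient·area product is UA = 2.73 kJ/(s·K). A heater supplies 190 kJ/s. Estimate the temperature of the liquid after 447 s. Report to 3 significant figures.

117 °C

M c_p dT/dt = −UA(T − T_amb) + Q̇.
dT/dt = (T_ss − T)/τ with T_ss = T_amb + Q̇/UA = 13.0 + 190/2.73 = 82.597 °C, τ = M c_p/UA = 994·1.87/2.73 = 680.87 s.
This is linear first-order; T(t) = T_ss + (T₀ − T_ss) e^(−t/τ).
T(447) = 82.597 + (66.403)·0.51866 = 117.04 °C.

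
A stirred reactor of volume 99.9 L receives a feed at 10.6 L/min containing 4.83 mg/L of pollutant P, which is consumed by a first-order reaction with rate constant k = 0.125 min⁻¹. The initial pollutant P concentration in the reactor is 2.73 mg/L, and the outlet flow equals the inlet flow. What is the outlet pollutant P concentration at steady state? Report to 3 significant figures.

2.22 mg/L

Accumulation = in − out − consumed: V dC/dt = Q C_in − Q C − k V C.
At steady state: 0 = Q C_in − (Q + kV) C_ss, so C_ss = Q C_in/(Q + kV).
C_ss = 10.6·4.83/(10.6 + 0.125·99.9) = 51.198/23.087 = 2.2176 mg/L.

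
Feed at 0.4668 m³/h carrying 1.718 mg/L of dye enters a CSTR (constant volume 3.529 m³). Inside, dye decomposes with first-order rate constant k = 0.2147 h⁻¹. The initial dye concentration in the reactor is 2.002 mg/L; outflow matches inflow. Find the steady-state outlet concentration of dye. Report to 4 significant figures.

V dC/dt = Q(C_in − C) − k V C.
Steady state (dC/dt = 0): C_ss = Q C_in/(Q + kV) = C_in/(1 + kV/Q).
C_ss = 0.4668·1.718/(0.4668 + 0.2147·3.529) = 0.801962/1.22448 = 0.654943 mg/L.

0.6549 mg/L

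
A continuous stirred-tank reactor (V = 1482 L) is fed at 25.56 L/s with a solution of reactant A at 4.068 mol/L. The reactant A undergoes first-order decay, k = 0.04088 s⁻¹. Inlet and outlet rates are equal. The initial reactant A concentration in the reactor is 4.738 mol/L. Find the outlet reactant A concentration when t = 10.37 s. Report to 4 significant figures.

Accumulation = in − out − consumed: V dC/dt = Q C_in − Q C − k V C.
This is linear with rate a = Q/V + k = 0.0581270 s⁻¹.
C_ss = Q C_in/(Q + kV) = 1.20702 mol/L; C(t) = C_ss + (C₀ − C_ss) e^(−a t).
C(10.37) = 1.20702 + (3.53098)·e^(−0.0581270·10.37) = 1.20702 + (3.53098)·0.547290 = 3.13949 mol/L.

3.139 mol/L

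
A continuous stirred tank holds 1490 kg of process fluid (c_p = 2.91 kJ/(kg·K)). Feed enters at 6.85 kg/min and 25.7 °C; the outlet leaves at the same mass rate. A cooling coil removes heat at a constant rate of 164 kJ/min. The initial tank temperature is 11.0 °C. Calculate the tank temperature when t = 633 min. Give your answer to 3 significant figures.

Heat balance on the well-mixed liquid: M c_p dT/dt = ṁ c_p (T_in − T) − 164.
τ = M/ṁ = 217.52 min; T_ss = T_in − Q̇/(ṁ c_p) = 25.7 − 164/(6.85·2.91) = 17.473 °C.
Integrating: T(t) = T_ss + (T₀ − T_ss) e^(−t/τ).
T(633) = 17.473 + (-6.4726)·e^(−633/217.52) = 17.473 + (-6.4726)·0.054470 = 17.120 °C.

17.1 °C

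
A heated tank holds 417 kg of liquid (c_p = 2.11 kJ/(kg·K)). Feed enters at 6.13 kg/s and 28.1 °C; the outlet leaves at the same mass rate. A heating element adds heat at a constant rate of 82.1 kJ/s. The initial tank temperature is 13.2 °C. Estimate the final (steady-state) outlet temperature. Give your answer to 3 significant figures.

34.4 °C

First-law balance (no shaft work): M c_p dT/dt = ṁ c_p (T_in − T) + 82.1.
At steady state dT/dt = 0 ⇒ T_ss = T_in + Q̇/(ṁ c_p) = 28.1 + 82.1/(6.13·2.11) = 34.447 °C.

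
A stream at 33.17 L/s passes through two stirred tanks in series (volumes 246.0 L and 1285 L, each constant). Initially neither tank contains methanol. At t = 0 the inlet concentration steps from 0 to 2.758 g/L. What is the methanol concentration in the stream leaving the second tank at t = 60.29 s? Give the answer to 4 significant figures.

Each tank obeys Vᵢ dCᵢ/dt = Q(Cᵢ₋₁ − Cᵢ), so τᵢ = Vᵢ/Q.
τ₁ = 246.0/33.17 = 7.41634 s; τ₂ = 1285/33.17 = 38.7398 s.
Solving the cascade with C₁(0)=C₂(0)=0 gives C₂(t) = C_in[1 − (τ₁ e^(−t/τ₁) − τ₂ e^(−t/τ₂))/(τ₁ − τ₂)].
At t = 60.29: e^(−t/τ₁) = 0.000294761, e^(−t/τ₂) = 0.210919.
C₂ = 2.758·[1 − (7.41634·0.000294761 − 38.7398·0.210919)/(-31.3235)] = 2.758·0.739212 = 2.03875 g/L.

2.039 g/L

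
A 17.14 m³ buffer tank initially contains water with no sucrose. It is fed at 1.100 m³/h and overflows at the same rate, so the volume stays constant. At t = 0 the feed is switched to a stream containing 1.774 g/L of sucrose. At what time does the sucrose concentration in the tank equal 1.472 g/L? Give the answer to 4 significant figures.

Species balance: V dC/dt = Q(C_in − C) ⇒ τ = V/Q = 15.5818 h.
C(t) = C_in + (C₀ − C_in) e^(−t/τ). Set C = 1.472 and solve for t:
e^(−t/τ) = (C − C_in)/(C₀ − C_in) = (1.472 − 1.774)/(0 − 1.774) = 0.170237
t = −τ ln(…) = 15.5818 × 1.77057 = 27.5886 h.

27.59 h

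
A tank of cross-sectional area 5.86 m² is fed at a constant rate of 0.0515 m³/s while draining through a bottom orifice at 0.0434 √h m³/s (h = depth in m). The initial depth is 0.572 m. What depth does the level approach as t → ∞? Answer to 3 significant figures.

Level balance: A dh/dt = 0.0515 − 0.0434 √h. Setting dh/dt = 0:
Q_in = 0.0434 √h_ss ⇒ √h_ss = 0.0515/0.0434 = 1.1866.
h_ss = 1.1866² = 1.4081 m. (Since h₀ = 0.572 m < h_ss, the level will rise toward this value.)

1.41 m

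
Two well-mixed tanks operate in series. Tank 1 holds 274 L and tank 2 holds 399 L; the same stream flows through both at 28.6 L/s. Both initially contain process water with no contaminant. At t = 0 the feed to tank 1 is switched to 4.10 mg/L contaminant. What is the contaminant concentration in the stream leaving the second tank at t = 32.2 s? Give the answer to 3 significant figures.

Each tank obeys Vᵢ dCᵢ/dt = Q(Cᵢ₋₁ − Cᵢ), so τᵢ = Vᵢ/Q.
τ₁ = 274/28.6 = 9.5804 s; τ₂ = 399/28.6 = 13.951 s.
Tank 1: C₁ = C_in(1 − e^(−t/τ₁)). Tank 2 (τ₁ ≠ τ₂): C₂ = C_in[1 − (τ₁ e^(−t/τ₁) − τ₂ e^(−t/τ₂))/(τ₁ − τ₂)].
At t = 32.2: e^(−t/τ₁) = 0.034700, e^(−t/τ₂) = 0.099453.
C₂ = 4.10·[1 − (9.5804·0.034700 − 13.951·0.099453)/(-4.3706)] = 4.10·0.75861 = 3.1103 mg/L.

3.11 mg/L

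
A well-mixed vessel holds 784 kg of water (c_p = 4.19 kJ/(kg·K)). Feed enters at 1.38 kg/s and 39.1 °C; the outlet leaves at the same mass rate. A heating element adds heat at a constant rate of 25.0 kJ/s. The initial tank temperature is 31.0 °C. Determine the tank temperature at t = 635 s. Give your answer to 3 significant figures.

39.4 °C

M c_p dT/dt = ṁ c_p (T_in − T) + Q̇.
Rearrange: dT/dt = (T_ss − T)/τ with τ = M/ṁ = 568.12 s and T_ss = T_in + Q̇/(ṁ c_p) = 43.424 °C.
Solution: T(t) = T_ss + (T₀ − T_ss) e^(−t/τ).
T(635) = 43.424 + (-12.424)·e^(−635/568.12) = 43.424 + (-12.424)·0.32702 = 39.361 °C.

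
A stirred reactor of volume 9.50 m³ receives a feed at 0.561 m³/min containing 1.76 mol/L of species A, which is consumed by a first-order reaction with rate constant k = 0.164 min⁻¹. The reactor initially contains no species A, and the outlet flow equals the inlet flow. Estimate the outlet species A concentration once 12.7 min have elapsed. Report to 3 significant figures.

V dC/dt = Q(C_in − C) − k V C.
This is linear with rate a = Q/V + k = 0.22305 min⁻¹.
C_ss = Q C_in/(Q + kV) = 0.46596 mol/L; C(t) = C_ss + (C₀ − C_ss) e^(−a t).
C(12.7) = 0.46596 + (-0.46596)·e^(−0.22305·12.7) = 0.46596 + (-0.46596)·0.058850 = 0.43853 mol/L.

0.439 mol/L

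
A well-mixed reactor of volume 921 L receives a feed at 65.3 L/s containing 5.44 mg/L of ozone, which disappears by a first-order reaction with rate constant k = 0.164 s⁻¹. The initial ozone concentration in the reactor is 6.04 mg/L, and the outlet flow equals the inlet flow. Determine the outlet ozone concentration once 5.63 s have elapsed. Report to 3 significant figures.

2.81 mg/L

Accumulation = in − out − consumed: V dC/dt = Q C_in − Q C − k V C.
This is linear with rate a = Q/V + k = 0.23490 s⁻¹.
C_ss = Q C_in/(Q + kV) = 1.6420 mg/L; C(t) = C_ss + (C₀ − C_ss) e^(−a t).
C(5.63) = 1.6420 + (4.3980)·e^(−0.23490·5.63) = 1.6420 + (4.3980)·0.26647 = 2.8139 mg/L.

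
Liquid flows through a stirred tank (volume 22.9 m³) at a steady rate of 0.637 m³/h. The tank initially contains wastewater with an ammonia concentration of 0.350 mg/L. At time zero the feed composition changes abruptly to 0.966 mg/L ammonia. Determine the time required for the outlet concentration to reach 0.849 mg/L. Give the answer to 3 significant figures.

59.7 h

Accumulation = in − out for the solute gives V dC/dt = Q(C_in − C), so τ = V/Q = 35.950 h.
C(t) = C_in + (C₀ − C_in) e^(−t/τ). Set C = 0.849 and solve for t:
e^(−t/τ) = (C − C_in)/(C₀ − C_in) = (0.849 − 0.966)/(0.350 − 0.966) = 0.18994
t = −τ ln(…) = 35.950 × 1.6611 = 59.715 h.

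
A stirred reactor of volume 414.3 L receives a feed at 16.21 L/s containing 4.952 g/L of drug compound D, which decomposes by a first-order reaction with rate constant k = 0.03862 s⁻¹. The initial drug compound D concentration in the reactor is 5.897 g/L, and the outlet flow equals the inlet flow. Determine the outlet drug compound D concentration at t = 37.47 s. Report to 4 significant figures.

Species balance: V dC/dt = Q C_in − Q C − k V C.
dC/dt = (Q/V) C_in − (Q/V + k) C; effective rate a = Q/V + k = 0.0391262 + 0.03862 = 0.0777462 s⁻¹.
C_ss = Q C_in/(Q + kV) = 2.49212 g/L; C(t) = C_ss + (C₀ − C_ss) e^(−a t).
C(37.47) = 2.49212 + (3.40488)·e^(−0.0777462·37.47) = 2.49212 + (3.40488)·0.0543043 = 2.67702 g/L.

2.677 g/L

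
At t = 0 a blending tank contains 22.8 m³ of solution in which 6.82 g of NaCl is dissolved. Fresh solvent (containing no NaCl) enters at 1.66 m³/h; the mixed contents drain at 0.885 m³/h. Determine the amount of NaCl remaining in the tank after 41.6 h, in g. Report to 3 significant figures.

Let m(t) be the amount of NaCl. Volume: V(t) = V₀ + (Q_in − Q_out) t = 22.8 + 0.77500 t; V(41.6) = 55.040 m³.
No NaCl enters, so dm/dt = −Q_out · (m/V).
Separate: dm/m = −Q_out dt/V(t) ⇒ ln(m/m₀) = −(Q_out/(Q_in−Q_out)) ln(V/V₀).
m = m₀ (V₀/V)^(Q_out/(Q_in−Q_out)) = 6.82 × (22.8/55.040)^(1.1419) = 2.4930 g.

2.49 g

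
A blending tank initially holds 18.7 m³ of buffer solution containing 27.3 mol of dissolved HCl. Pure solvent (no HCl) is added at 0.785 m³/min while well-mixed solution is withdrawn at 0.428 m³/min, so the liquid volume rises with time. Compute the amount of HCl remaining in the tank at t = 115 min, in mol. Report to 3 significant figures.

6.78 mol

Let m(t) be the amount of HCl. Volume: V(t) = V₀ + (Q_in − Q_out) t = 18.7 + 0.35700 t; V(115) = 59.755 m³.
No HCl enters, so dm/dt = −Q_out · (m/V).
dm/m = −Q_out dt/(V₀ + 0.35700 t); integrating gives ln(m/m₀) = −(Q_out/(Q_in−Q_out)) ln(V/V₀).
m = m₀ (V₀/V)^(Q_out/(Q_in−Q_out)) = 27.3 × (18.7/59.755)^(1.1989) = 6.7809 mol.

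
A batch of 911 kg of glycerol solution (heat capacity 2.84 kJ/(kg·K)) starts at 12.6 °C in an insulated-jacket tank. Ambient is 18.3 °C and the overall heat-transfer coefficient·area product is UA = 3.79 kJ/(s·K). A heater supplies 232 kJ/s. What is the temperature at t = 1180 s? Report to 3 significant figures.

Unsteady energy balance on the tank contents: M c_p dT/dt = −UA(T − T_amb) + Q̇.
dT/dt = (T_ss − T)/τ with T_ss = T_amb + Q̇/UA = 18.3 + 232/3.79 = 79.514 °C, τ = M c_p/UA = 911·2.84/3.79 = 682.65 s.
Integrating: T(t) = T_ss + (T₀ − T_ss) e^(−t/τ).
T(1180) = 79.514 + (-66.914)·0.17754 = 67.634 °C.

67.6 °C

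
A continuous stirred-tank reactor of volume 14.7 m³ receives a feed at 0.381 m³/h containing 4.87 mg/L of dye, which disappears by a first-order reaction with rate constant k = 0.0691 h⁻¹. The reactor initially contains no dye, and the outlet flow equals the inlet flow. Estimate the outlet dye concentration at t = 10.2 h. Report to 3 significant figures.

0.824 mg/L

Accumulation = in − out − consumed: V dC/dt = Q C_in − Q C − k V C.
dC/dt = (Q/V) C_in − (Q/V + k) C; effective rate a = Q/V + k = 0.025918 + 0.0691 = 0.095018 h⁻¹.
C_ss = Q C_in/(Q + kV) = 1.3284 mg/L; C(t) = C_ss + (C₀ − C_ss) e^(−a t).
C(10.2) = 1.3284 + (-1.3284)·e^(−0.095018·10.2) = 1.3284 + (-1.3284)·0.37939 = 0.82442 mg/L.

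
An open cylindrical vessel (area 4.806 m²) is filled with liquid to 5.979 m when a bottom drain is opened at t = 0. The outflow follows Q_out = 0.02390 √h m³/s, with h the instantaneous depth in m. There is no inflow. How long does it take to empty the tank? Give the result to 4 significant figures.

Mass balance (ρ constant): A dh/dt = −0.02390 √h.
Separate and integrate: 2(√h − √h₀) = −(0.02390/A) t.
Tank is empty when √h = 0: t_empty = 2A√h₀/0.02390.
t_empty = 2·4.806·√5.979/0.02390 = 9.61200·2.44520/0.02390 = 983.400 s.

983.4 s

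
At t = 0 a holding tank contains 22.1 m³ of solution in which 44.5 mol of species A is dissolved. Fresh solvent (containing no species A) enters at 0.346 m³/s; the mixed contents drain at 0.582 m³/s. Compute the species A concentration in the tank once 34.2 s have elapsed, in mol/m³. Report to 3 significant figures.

1.03 mol/m³

Let m(t) be the amount of species A. Volume: V(t) = V₀ + (Q_in − Q_out) t = 22.1 − 0.23600 t; V(34.2) = 14.029 m³.
Species balance (pure solvent in): dm/dt = −Q_out · m/V(t).
dm/m = −Q_out dt/(V₀ − 0.23600 t); integrating gives ln(m/m₀) = −(Q_out/(Q_in−Q_out)) ln(V/V₀).
m = m₀ (V₀/V)^(Q_out/(Q_in−Q_out)) = 44.5 × (22.1/14.029)^(-2.4661) = 14.508 mol.
C = m/V = 14.508/14.029 = 1.0342 mol/m³.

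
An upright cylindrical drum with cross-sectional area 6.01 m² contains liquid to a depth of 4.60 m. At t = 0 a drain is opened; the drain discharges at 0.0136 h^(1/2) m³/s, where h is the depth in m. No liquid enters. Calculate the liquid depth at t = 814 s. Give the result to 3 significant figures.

With no inflow, A dh/dt = −0.0136 √h.
∫ h^(−1/2) dh = −(0.0136/A) ∫ dt, giving 2√h = 2√h₀ − (0.0136/A) t.
√h = √4.60 − 0.0136·814/(2·6.01) = 2.1448 − 0.92100 = 1.2238.
h = 1.2238² = 1.4976 m.

1.50 m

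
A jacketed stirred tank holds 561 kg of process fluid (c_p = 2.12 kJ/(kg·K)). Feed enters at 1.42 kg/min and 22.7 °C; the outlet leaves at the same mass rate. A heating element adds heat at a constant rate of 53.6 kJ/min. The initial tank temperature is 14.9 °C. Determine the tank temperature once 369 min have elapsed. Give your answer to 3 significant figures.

30.4 °C

M c_p dT/dt = ṁ c_p (T_in − T) + Q̇.
Rearrange: dT/dt = (T_ss − T)/τ with τ = M/ṁ = 395.07 min and T_ss = T_in + Q̇/(ṁ c_p) = 40.505 °C.
This is linear first-order; T(t) = T_ss + (T₀ − T_ss) e^(−t/τ).
T(369) = 40.505 + (-25.605)·e^(−369/395.07) = 40.505 + (-25.605)·0.39297 = 30.443 °C.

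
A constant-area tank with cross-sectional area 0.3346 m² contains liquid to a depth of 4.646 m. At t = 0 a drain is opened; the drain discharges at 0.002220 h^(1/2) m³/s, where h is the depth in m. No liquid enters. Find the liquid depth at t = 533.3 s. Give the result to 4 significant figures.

0.1492 m

Mass balance (ρ constant): A dh/dt = −0.002220 √h.
This is separable: 2 d(√h)/dt = −0.002220/A, so √h = √h₀ − (0.002220/(2A)) t.
√h = √4.646 − 0.002220·533.3/(2·0.3346) = 2.15546 − 1.76917 = 0.386292.
h = 0.386292² = 0.149222 m.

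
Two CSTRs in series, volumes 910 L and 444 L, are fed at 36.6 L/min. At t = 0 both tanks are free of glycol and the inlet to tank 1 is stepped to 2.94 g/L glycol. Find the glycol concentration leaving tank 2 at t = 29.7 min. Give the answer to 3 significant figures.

Species balance on tank i: dCᵢ/dt = (Cᵢ₋₁ − Cᵢ)/τᵢ with τᵢ = Vᵢ/Q.
τ₁ = 910/36.6 = 24.863 min; τ₂ = 444/36.6 = 12.131 min.
Tank 1: C₁ = C_in(1 − e^(−t/τ₁)). Tank 2 (τ₁ ≠ τ₂): C₂ = C_in[1 − (τ₁ e^(−t/τ₁) − τ₂ e^(−t/τ₂))/(τ₁ − τ₂)].
At t = 29.7: e^(−t/τ₁) = 0.30285, e^(−t/τ₂) = 0.086445.
C₂ = 2.94·[1 − (24.863·0.30285 − 12.131·0.086445)/(12.732)] = 2.94·0.49097 = 1.4434 g/L.

1.44 g/L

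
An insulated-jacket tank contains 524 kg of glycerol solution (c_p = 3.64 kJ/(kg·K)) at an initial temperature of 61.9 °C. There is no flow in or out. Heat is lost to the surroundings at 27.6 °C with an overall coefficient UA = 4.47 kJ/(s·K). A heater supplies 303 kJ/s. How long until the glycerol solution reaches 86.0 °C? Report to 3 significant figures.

Lumped-capacitance energy balance: M c_p dT/dt = UA(T_amb − T) + Q̇.
τ = M c_p/UA = 426.70 s; T_ss = T_amb + Q̇/UA = 27.6 + 303/4.47 = 95.385 °C.
T(t) = T_ss + (T₀ − T_ss)e^(−t/τ); set T = 86.0:
t = −τ ln[(T − T_ss)/(T₀ − T_ss)] = −426.70 · ln(0.28028) = 542.75 s.

543 s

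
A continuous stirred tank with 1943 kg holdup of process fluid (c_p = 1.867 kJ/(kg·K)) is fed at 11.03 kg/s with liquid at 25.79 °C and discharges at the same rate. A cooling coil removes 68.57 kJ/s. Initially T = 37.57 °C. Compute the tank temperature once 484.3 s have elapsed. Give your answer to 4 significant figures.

23.43 °C

M c_p dT/dt = ṁ c_p (T_in − T) − Q̇.
Rearrange: dT/dt = (T_ss − T)/τ with τ = M/ṁ = 176.156 s and T_ss = T_in − Q̇/(ṁ c_p) = 22.4602 °C.
This is linear first-order; T(t) = T_ss + (T₀ − T_ss) e^(−t/τ).
T(484.3) = 22.4602 + (15.1098)·e^(−484.3/176.156) = 22.4602 + (15.1098)·0.0639746 = 23.4269 °C.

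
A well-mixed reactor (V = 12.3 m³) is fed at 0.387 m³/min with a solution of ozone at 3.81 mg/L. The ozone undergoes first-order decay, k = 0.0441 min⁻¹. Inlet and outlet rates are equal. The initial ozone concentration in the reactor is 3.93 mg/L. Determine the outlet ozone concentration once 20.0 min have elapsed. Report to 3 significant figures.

2.10 mg/L

V dC/dt = Q(C_in − C) − k V C.
This is linear with rate a = Q/V + k = 0.075563 min⁻¹.
C_ss = Q C_in/(Q + kV) = 1.5864 mg/L; C(t) = C_ss + (C₀ − C_ss) e^(−a t).
C(20.0) = 1.5864 + (2.3436)·e^(−0.075563·20.0) = 1.5864 + (2.3436)·0.22063 = 2.1035 mg/L.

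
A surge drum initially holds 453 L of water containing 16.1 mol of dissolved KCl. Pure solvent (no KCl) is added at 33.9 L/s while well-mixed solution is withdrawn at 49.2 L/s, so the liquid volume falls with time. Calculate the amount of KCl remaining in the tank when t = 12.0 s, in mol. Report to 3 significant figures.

3.03 mol

Total volume: dV/dt = Q_in − Q_out = -15.300 L/s, so V(t) = 453 − 15.300 t and V(12.0) = 269.40 L.
Solute balance: dm/dt = 0 − Q_out C = −Q_out m/V(t).
Separate: dm/m = −Q_out dt/V(t) ⇒ ln(m/m₀) = −(Q_out/(Q_in−Q_out)) ln(V/V₀).
m = m₀ (V₀/V)^(Q_out/(Q_in−Q_out)) = 16.1 × (453/269.40)^(-3.2157) = 3.0272 mol.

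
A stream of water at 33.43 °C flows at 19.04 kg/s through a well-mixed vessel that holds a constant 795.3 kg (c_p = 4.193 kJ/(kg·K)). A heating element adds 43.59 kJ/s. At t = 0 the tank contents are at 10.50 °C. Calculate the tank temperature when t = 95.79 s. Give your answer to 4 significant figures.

M c_p dT/dt = ṁ c_p (T_in − T) + Q̇.
Rearrange: dT/dt = (T_ss − T)/τ with τ = M/ṁ = 41.7700 s and T_ss = T_in + Q̇/(ṁ c_p) = 33.9760 °C.
Integrating: T(t) = T_ss + (T₀ − T_ss) e^(−t/τ).
T(95.79) = 33.9760 + (-23.4760)·e^(−95.79/41.7700) = 33.9760 + (-23.4760)·0.100935 = 31.6064 °C.

31.61 °C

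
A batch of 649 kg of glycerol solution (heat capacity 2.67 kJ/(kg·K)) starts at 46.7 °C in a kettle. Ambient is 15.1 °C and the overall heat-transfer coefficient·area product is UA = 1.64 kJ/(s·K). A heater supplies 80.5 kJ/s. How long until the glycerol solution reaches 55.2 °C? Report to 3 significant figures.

703 s

Energy balance: M c_p dT/dt = −UA(T − T_amb) + Q̇.
τ = M c_p/UA = 1056.6 s; T_ss = T_amb + Q̇/UA = 15.1 + 80.5/1.64 = 64.185 °C.
T(t) = T_ss + (T₀ − T_ss)e^(−t/τ); set T = 55.2:
t = −τ ln[(T − T_ss)/(T₀ − T_ss)] = −1056.6 · ln(0.51388) = 703.45 s.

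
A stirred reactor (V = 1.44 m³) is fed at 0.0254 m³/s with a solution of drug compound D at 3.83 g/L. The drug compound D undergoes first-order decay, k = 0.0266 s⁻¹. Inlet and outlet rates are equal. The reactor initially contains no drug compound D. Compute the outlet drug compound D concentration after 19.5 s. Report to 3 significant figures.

V dC/dt = Q(C_in − C) − k V C.
This is linear with rate a = Q/V + k = 0.044239 s⁻¹.
C_ss = Q C_in/(Q + kV) = 1.5271 g/L; C(t) = C_ss + (C₀ − C_ss) e^(−a t).
C(19.5) = 1.5271 + (-1.5271)·e^(−0.044239·19.5) = 1.5271 + (-1.5271)·0.42204 = 0.88260 g/L.

0.883 g/L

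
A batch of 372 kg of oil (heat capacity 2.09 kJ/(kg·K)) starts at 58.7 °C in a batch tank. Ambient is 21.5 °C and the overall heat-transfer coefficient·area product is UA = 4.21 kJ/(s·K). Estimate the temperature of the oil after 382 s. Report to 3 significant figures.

M c_p dT/dt = −UA(T − T_amb).
dT/dt = (T_ss − T)/τ with T_ss = T_amb = 21.500 °C, τ = M c_p/UA = 372·2.09/4.21 = 184.67 s.
Integrating: T(t) = T_ss + (T₀ − T_ss) e^(−t/τ).
T(382) = 21.500 + (37.200)·0.12637 = 26.201 °C.

26.2 °C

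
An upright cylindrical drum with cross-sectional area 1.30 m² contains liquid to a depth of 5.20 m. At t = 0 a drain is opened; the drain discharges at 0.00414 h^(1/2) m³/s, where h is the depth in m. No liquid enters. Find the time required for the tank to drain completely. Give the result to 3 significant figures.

Unsteady balance on liquid volume: A dh/dt = −0.00414 √h.
∫ h^(−1/2) dh = −(0.00414/A) ∫ dt, giving 2√h = 2√h₀ − (0.00414/A) t.
Set h = 0: 2√h₀ = (0.00414/A) t_empty ⇒ t_empty = 2A√h₀/0.00414.
t_empty = 2·1.30·√5.20/0.00414 = 2.6000·2.2804/0.00414 = 1432.1 s.

1430 s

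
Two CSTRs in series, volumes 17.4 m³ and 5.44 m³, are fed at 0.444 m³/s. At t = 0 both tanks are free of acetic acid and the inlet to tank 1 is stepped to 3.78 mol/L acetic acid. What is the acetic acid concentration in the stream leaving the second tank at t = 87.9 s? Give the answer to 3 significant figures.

Each tank obeys Vᵢ dCᵢ/dt = Q(Cᵢ₋₁ − Cᵢ), so τᵢ = Vᵢ/Q.
τ₁ = 17.4/0.444 = 39.189 s; τ₂ = 5.44/0.444 = 12.252 s.
Tank 1: C₁ = C_in(1 − e^(−t/τ₁)). Tank 2 (τ₁ ≠ τ₂): C₂ = C_in[1 − (τ₁ e^(−t/τ₁) − τ₂ e^(−t/τ₂))/(τ₁ − τ₂)].
At t = 87.9: e^(−t/τ₁) = 0.10614, e^(−t/τ₂) = 0.00076611.
C₂ = 3.78·[1 − (39.189·0.10614 − 12.252·0.00076611)/(26.937)] = 3.78·0.84593 = 3.1976 mol/L.

3.20 mol/L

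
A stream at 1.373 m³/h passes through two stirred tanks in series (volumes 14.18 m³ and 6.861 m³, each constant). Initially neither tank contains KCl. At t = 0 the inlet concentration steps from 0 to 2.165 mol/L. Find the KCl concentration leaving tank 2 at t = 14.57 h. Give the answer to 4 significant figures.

1.252 mol/L

Time constants: τᵢ = Vᵢ/Q for each well-mixed tank.
τ₁ = 14.18/1.373 = 10.3277 h; τ₂ = 6.861/1.373 = 4.99709 h.
Solving the cascade with C₁(0)=C₂(0)=0 gives C₂(t) = C_in[1 − (τ₁ e^(−t/τ₁) − τ₂ e^(−t/τ₂))/(τ₁ − τ₂)].
At t = 14.57: e^(−t/τ₁) = 0.243957, e^(−t/τ₂) = 0.0541662.
C₂ = 2.165·[1 − (10.3277·0.243957 − 4.99709·0.0541662)/(5.33066)] = 2.165·0.578128 = 1.25165 mol/L.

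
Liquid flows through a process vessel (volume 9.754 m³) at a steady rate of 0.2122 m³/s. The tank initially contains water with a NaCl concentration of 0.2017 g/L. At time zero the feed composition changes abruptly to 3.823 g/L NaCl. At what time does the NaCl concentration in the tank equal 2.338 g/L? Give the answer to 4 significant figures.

40.97 s

Unsteady species balance (constant V, well mixed): V dC/dt = Q(C_in − C), so τ = V/Q = 45.9661 s.
C(t) = C_in + (C₀ − C_in) e^(−t/τ). Set C = 2.338 and solve for t:
e^(−t/τ) = (C − C_in)/(C₀ − C_in) = (2.338 − 3.823)/(0.2017 − 3.823) = 0.410074
t = −τ ln(…) = 45.9661 × 0.891418 = 40.9750 s.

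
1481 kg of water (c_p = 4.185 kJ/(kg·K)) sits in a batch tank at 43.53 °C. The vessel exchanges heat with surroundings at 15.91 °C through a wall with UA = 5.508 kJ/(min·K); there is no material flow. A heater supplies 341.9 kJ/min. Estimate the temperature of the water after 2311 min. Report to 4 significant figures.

73.56 °C

M c_p dT/dt = −UA(T − T_amb) + Q̇.
dT/dt = (T_ss − T)/τ with T_ss = T_amb + Q̇/UA = 15.91 + 341.9/5.508 = 77.9833 °C, τ = M c_p/UA = 1481·4.185/5.508 = 1125.27 min.
Integrating: T(t) = T_ss + (T₀ − T_ss) e^(−t/τ).
T(2311) = 77.9833 + (-34.4533)·0.128256 = 73.5645 °C.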